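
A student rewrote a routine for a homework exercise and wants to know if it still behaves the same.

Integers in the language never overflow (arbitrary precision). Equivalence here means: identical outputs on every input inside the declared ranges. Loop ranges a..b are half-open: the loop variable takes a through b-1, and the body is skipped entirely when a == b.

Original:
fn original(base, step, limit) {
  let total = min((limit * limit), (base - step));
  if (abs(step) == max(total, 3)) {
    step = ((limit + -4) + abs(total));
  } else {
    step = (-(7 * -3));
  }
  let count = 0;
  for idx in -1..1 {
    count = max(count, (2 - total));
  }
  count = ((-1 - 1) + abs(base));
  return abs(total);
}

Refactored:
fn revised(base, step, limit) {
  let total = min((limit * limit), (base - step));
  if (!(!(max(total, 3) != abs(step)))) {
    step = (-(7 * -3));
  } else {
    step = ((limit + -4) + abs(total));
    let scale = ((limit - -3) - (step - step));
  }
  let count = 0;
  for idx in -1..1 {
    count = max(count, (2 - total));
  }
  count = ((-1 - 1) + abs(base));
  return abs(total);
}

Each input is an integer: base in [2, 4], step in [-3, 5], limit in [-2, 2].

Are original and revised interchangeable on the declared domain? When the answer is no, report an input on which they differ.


Side by side, the visible changes include: arithmetic usage differs, comparison usage differs, local variable names differ, constant usage differs, statement counts differ, boolean connective usage differs.
Tracing base=4, step=-3, limit=0: original: total := 0 | (abs(step) == max(total, 3)): true | step := -4 | count := 0 | iter idx=-1: | count := 2 | iter idx=0: | count := 2 | count := 2 | result 0 | revised: total := 0 | (!(!(max(total, 3) != abs(step)))): false | step := -4 | scale := 3 | count := 0 | iter idx=-1: | count := 2 | iter idx=0: | count := 2 | count := 2 | result 0 — matching result 0.
Checked all 135 inputs in the declared domain: the outputs agree on every one.
verdict: equivalent


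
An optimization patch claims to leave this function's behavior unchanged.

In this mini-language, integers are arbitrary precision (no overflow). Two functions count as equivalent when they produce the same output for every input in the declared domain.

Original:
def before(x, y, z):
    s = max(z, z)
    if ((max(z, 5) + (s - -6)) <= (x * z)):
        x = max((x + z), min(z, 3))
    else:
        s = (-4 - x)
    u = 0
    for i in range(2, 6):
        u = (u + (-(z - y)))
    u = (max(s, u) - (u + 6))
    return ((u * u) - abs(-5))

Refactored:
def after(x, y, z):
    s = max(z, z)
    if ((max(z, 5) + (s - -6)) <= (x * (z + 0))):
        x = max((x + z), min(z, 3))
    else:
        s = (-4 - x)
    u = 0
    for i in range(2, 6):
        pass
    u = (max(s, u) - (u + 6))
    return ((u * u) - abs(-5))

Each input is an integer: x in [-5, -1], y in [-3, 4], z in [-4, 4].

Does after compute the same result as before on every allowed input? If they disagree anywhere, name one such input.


Take x=-5, y=-3, z=-2.
before: s = -2; ((max(z, 5) + (s - -6)) <= (x * z)) -> true; x = -2; u = 0; [i=2]; u = -1; [i=3]; u = -2; [i=4]; u = -3; [i=5]; u = -4; u = -4; return 11
after: s = -2; ((max(z, 5) + (s - -6)) <= (x * (z + 0))) -> true; x = -2; u = 0; [i=2]; [i=3]; [i=4]; [i=5]; u = -6; return 31
11 and 31 differ, so these are not the same function on this domain.
verdict: not equivalent; witness: x=-5, y=-3, z=-2


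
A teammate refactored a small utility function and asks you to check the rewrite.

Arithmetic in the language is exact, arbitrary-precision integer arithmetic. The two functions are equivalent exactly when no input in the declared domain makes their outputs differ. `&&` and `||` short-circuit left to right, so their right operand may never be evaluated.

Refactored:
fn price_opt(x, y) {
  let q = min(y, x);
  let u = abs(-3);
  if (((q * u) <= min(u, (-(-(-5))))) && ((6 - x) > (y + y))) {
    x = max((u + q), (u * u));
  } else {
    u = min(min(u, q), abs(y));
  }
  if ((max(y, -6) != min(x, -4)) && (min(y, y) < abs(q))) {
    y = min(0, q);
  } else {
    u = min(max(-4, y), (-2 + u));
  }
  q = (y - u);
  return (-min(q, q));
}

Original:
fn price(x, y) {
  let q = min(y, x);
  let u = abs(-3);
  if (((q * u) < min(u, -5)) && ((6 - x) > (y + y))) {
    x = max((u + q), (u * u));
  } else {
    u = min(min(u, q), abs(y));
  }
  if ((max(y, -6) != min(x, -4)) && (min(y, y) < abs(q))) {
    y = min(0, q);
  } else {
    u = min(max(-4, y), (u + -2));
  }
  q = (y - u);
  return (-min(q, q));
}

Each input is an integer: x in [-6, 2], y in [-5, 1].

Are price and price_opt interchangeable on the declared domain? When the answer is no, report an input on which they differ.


Equivalent. Whatever the rewrite altered, no input in the stated domain can expose a difference.
Sweeping the whole domain (63 inputs) finds no disagreement.
Tracing x=-5, y=-4: price: q becomes -5; next u becomes 3; next (((q * u) < min(u, -5)) && ((6 - x) > (y + y))) evaluates to true; next x becomes 9; next ((max(y, -6) != min(x, -4)) && (min(y, y) < abs(q))) evaluates to false; next u becomes -4; next q becomes 0; next final value 0 | price_opt: q becomes -5; next u becomes 3; next (((q * u) <= min(u, (-(-(-5))))) && ((6 - x) > (y + y))) evaluates to true; next x becomes 9; next ((max(y, -6) != min(x, -4)) && (min(y, y) < abs(q))) evaluates to false; next u becomes -4; next q becomes 0; next final value 0 — matching result 0.
verdict: equivalent


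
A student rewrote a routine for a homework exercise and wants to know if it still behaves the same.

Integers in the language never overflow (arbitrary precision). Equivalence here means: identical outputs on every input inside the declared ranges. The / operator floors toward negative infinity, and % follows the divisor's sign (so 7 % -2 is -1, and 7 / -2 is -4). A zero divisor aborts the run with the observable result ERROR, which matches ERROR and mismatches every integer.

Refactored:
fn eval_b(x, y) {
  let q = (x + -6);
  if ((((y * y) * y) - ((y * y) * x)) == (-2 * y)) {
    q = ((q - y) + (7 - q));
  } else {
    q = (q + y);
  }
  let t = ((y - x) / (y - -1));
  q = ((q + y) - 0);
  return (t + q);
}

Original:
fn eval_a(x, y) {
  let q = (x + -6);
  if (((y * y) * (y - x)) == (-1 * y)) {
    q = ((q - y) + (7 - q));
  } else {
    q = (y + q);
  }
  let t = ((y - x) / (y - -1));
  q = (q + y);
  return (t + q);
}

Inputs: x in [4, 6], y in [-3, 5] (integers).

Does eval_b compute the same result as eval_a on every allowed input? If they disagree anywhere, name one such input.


The one real change (`-1` became `-2`) has no effect anywhere in the declared ranges.
Spot check at x=4, y=4 — eval_a: q := -2 | (((y * y) * (y - x)) == (-1 * y)): false | q := 2 | t := 0 | q := 6 | result 6. eval_b: q := -2 | ((((y * y) * y) - ((y * y) * x)) == (-2 * y)): false | q := 2 | t := 0 | q := 6 | result 6. Both give 6.
Across all 27 domain points the two functions coincide.
verdict: equivalent


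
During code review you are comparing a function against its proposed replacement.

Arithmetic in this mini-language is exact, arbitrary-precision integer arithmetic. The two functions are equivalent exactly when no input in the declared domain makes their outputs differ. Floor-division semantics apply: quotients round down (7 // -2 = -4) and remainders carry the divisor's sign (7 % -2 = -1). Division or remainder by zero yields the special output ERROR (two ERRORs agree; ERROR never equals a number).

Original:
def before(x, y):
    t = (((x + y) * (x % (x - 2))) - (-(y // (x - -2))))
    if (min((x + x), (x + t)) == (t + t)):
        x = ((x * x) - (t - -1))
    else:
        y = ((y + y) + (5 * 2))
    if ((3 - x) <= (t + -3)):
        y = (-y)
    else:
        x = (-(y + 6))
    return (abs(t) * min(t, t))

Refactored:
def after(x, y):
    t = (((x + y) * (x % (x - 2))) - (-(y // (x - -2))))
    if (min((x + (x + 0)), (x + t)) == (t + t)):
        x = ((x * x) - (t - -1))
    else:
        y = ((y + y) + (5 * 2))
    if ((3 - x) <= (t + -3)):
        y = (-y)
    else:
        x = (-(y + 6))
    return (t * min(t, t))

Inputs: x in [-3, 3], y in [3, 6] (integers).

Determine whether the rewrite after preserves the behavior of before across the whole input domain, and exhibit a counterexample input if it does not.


Evaluate both at x=-3, y=3.
before: t becomes -3; next (min((x + x), (x + t)) == (t + t)) evaluates to true; next x becomes 11; next ((3 - x) <= (t + -3)) evaluates to true; next y becomes -3; next final value -9
after: t becomes -3; next (min((x + (x + 0)), (x + t)) == (t + t)) evaluates to true; next x becomes 11; next ((3 - x) <= (t + -3)) evaluates to true; next y becomes -3; next final value 9
-9 and 9 differ, so these are not the same function on this domain.
verdict: not equivalent; witness: x=-3, y=3


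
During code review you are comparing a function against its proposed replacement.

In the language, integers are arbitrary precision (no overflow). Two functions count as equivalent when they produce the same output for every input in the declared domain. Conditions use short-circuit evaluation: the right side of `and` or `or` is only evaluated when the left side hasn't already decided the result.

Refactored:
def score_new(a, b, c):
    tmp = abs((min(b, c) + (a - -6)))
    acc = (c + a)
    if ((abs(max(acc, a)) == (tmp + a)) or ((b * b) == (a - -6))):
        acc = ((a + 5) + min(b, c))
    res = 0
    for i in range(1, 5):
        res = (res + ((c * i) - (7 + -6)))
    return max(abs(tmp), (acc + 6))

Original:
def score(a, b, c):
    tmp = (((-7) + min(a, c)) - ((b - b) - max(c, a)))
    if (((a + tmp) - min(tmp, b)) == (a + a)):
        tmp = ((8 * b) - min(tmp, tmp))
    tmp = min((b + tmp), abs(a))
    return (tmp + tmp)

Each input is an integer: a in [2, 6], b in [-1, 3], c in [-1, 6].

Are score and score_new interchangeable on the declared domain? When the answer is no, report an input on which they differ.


The rewrite breaks on a=2, b=-1, c=-1, where the results are -14 and 7.
score: tmp = -6; (((a + tmp) - min(tmp, b)) == (a + a)) -> false; tmp = -7; return -14
score_new: tmp = 7; acc = 1; ((abs(max(acc, a)) == (tmp + a)) or ((b * b) == (a - -6))) -> false; res = 0; [i=1]; res = -2; [i=2]; res = -5; [i=3]; res = -9; [i=4]; res = -14; return 7
verdict: not equivalent; witness: a=2, b=-1, c=-1


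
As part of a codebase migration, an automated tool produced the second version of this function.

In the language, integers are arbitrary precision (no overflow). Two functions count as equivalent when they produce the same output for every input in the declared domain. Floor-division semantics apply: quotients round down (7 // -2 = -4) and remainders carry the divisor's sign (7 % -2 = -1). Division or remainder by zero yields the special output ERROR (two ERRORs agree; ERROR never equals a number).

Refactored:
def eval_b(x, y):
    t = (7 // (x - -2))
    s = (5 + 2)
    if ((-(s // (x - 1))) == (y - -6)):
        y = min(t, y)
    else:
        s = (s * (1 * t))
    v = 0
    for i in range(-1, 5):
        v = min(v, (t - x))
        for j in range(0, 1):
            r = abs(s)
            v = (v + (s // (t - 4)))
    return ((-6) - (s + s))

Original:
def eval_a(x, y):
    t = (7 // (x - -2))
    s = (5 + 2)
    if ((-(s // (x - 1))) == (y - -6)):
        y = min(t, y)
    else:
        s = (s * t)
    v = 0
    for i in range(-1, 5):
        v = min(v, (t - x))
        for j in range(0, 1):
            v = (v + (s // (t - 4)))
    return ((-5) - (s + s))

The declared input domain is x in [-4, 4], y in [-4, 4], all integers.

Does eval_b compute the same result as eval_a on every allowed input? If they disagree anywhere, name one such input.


Not equivalent: x=-4, y=-4 separates them (-19 vs -20).
eval_a: t = -4; s = 7; ((-(s // (x - 1))) == (y - -6)) -> true; y = -4; v = 0; [i=-1]; v = 0; [j=0]; v = -1; [i=0]; v = -1; [j=0]; v = -2; [i=1]; v = -2; [j=0]; v = -3; [i=2]; v = -3; [j=0]; v = -4; [i=3]; v = -4; [j=0]; v = -5; [i=4]; v = -5; [j=0]; v = -6; return -19
eval_b: t = -4; s = 7; ((-(s // (x - 1))) == (y - -6)) -> true; y = -4; v = 0; [i=-1]; v = 0; [j=0]; r = 7; v = -1; [i=0]; v = -1; [j=0]; r = 7; v = -2; [i=1]; v = -2; [j=0]; r = 7; v = -3; [i=2]; v = -3; [j=0]; r = 7; v = -4; [i=3]; v = -4; [j=0]; r = 7; v = -5; [i=4]; v = -5; [j=0]; r = 7; v = -6; return -20
verdict: not equivalent; witness: x=-4, y=-4


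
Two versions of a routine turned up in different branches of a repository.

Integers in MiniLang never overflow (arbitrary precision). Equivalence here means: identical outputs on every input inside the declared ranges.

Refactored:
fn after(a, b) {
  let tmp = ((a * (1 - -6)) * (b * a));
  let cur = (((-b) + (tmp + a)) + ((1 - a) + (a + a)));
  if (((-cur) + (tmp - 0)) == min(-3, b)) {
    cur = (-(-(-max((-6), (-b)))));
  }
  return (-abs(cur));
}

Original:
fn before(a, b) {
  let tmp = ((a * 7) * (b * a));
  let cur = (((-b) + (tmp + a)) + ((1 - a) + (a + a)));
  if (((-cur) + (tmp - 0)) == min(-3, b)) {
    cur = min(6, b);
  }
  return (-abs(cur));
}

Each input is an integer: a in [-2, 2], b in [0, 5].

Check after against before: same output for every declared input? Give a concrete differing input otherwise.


Although min/max/abs usage differs, and constant usage differs, and arithmetic usage differs, 30/30 inputs agree.
verdict: equivalent


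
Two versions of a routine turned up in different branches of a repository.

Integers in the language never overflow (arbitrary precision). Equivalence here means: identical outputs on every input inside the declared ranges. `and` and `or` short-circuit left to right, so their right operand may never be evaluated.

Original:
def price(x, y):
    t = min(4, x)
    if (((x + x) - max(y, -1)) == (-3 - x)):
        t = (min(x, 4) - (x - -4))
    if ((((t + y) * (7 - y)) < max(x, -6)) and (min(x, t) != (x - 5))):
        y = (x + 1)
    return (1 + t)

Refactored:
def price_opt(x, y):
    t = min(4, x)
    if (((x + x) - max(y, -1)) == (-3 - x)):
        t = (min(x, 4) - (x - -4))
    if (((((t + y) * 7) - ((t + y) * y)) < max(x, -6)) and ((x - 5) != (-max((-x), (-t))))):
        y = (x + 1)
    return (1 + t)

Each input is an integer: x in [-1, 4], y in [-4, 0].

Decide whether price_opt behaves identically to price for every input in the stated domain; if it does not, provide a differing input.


The two are interchangeable: min/max/abs usage differs; arithmetic usage differs, and every declared input agrees.
One worked example (x=3, y=-1) — price: t := 3 | (((x + x) - max(y, -1)) == (-3 - x)): false | ((((t + y) * (7 - y)) < max(x, -6)) and (min(x, t) != (x - 5))): false | result 4; price_opt: t := 3 | (((x + x) - max(y, -1)) == (-3 - x)): false | (((((t + y) * 7) - ((t + y) * y)) < max(x, -6)) and ((x - 5) != (-max((-x), (-t))))): false | result 4; agreement on 4.
Every one of the 30 inputs gives matching results.
verdict: equivalent


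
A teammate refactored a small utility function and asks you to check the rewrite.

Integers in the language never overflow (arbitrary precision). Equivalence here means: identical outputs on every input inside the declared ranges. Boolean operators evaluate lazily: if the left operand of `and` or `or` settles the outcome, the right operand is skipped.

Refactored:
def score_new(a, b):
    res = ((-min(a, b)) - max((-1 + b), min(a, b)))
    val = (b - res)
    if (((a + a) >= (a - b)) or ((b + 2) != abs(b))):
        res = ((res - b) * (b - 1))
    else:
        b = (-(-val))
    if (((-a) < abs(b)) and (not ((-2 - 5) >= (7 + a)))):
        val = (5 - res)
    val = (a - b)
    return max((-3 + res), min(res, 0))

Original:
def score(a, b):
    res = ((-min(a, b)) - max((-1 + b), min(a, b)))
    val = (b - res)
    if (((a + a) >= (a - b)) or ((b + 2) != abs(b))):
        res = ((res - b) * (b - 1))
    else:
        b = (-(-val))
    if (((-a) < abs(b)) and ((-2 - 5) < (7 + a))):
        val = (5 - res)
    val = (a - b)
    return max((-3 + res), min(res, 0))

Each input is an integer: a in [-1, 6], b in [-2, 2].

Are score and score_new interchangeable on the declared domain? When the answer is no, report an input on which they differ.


Comparing the listings, the differences include: comparison usage differs, and boolean connective usage differs.
As a probe, take a=3, b=-1: score runs res becomes 2; next val becomes -3; next (((a + a) >= (a - b)) or ((b + 2) != abs(b))) evaluates to true; next res becomes -6; next (((-a) < abs(b)) and ((-2 - 5) < (7 + a))) evaluates to true; next val becomes 11; next val becomes 4; next final value -6; score_new runs res becomes 2; next val becomes -3; next (((a + a) >= (a - b)) or ((b + 2) != abs(b))) evaluates to true; next res becomes -6; next (((-a) < abs(b)) and (not ((-2 - 5) >= (7 + a)))) evaluates to true; next val becomes 11; next val becomes 4; next final value -6; both end at -6.
Across all 40 domain points the two functions coincide.
verdict: equivalent


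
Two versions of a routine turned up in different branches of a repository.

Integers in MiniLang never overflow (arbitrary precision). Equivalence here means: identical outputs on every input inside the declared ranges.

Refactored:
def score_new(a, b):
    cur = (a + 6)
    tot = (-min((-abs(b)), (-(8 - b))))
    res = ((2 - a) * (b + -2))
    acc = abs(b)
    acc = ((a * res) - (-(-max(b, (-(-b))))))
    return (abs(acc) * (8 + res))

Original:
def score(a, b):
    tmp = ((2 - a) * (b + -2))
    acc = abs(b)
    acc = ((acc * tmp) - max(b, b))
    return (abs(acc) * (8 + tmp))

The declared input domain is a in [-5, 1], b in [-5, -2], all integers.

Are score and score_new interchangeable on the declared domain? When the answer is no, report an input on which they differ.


Take a=-5, b=-5.
score: tmp becomes -49; next acc becomes 5; next acc becomes -240; next final value -9840
score_new: cur becomes 1; next tot becomes 13; next res becomes -49; next acc becomes 5; next acc becomes 250; next final value -10250
-9840 != -10250, so the rewrite changes behavior.
verdict: not equivalent; witness: a=-5, b=-5


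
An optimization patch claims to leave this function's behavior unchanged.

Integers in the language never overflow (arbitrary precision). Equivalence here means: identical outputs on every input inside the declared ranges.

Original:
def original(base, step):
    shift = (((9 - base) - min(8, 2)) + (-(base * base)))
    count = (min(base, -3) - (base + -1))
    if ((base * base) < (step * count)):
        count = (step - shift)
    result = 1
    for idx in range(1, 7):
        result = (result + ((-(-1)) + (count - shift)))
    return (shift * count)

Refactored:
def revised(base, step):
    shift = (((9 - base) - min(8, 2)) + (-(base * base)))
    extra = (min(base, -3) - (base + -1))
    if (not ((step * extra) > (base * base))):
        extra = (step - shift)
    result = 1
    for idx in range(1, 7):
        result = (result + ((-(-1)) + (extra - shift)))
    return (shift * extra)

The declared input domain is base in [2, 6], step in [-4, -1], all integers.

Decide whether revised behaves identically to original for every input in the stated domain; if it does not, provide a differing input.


There is a counterexample at base=2, step=-4: -5 on one side, -4 on the other.
original: shift := 1 | count := -4 | ((base * base) < (step * count)): true | count := -5 | result := 1 | iter idx=1: | result := -4 | iter idx=2: | result := -9 | iter idx=3: | result := -14 | iter idx=4: | result := -19 | iter idx=5: | result := -24 | iter idx=6: | result := -29 | result -5
revised: shift := 1 | extra := -4 | (not ((step * extra) > (base * base))): false | result := 1 | iter idx=1: | result := -3 | iter idx=2: | result := -7 | iter idx=3: | result := -11 | iter idx=4: | result := -15 | iter idx=5: | result := -19 | iter idx=6: | result := -23 | result -4
verdict: not equivalent; witness: base=2, step=-4


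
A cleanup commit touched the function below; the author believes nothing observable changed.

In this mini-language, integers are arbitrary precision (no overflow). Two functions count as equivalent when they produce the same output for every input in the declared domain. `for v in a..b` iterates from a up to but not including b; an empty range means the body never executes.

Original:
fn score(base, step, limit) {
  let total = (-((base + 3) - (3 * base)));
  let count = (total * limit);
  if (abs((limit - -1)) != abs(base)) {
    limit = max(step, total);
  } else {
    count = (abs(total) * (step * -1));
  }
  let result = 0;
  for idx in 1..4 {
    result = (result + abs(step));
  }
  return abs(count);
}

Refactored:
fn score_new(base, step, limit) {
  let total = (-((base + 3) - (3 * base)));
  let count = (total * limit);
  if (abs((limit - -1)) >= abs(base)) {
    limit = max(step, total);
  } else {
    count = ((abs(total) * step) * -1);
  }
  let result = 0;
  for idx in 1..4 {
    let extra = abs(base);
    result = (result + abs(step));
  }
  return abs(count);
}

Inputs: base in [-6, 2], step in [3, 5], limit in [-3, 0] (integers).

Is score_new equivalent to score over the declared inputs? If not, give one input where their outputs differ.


Run the pair on base=-6, step=3, limit=-2.
score: total := -15 | count := 30 | (abs((limit - -1)) != abs(base)): true | limit := 3 | result := 0 | iter idx=1: | result := 3 | iter idx=2: | result := 6 | iter idx=3: | result := 9 | result 30
score_new: total := -15 | count := 30 | (abs((limit - -1)) >= abs(base)): false | count := -45 | result := 0 | iter idx=1: | extra := 6 | result := 3 | iter idx=2: | extra := 6 | result := 6 | iter idx=3: | extra := 6 | result := 9 | result 45
30 and 45 differ, so these are not the same function on this domain.
verdict: not equivalent; witness: base=-6, step=3, limit=-2


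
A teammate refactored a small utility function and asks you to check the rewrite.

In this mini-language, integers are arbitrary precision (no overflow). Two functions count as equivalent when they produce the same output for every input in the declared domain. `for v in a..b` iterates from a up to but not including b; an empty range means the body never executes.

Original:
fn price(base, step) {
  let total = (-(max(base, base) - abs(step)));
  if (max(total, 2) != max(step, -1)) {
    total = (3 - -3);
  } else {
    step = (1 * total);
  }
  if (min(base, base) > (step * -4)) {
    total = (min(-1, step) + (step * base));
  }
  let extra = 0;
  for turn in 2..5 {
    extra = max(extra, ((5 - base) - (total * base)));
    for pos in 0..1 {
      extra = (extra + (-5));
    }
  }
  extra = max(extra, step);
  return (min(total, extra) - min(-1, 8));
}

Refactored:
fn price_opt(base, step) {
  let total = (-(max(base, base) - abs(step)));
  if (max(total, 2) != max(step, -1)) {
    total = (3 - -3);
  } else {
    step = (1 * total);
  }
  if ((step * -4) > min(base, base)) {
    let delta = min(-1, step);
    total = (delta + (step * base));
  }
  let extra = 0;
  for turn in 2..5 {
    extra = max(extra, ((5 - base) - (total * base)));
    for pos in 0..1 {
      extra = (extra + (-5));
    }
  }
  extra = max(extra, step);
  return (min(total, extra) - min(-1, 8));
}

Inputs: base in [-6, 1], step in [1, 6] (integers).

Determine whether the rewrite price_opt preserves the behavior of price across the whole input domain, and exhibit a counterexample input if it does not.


These are not equivalent — on base=-6, step=1 the outputs split (7 vs -6).
price: total := 7 | (max(total, 2) != max(step, -1)): true | total := 6 | (min(base, base) > (step * -4)): false | extra := 0 | iter turn=2: | extra := 47 | iter pos=0: | extra := 42 | iter turn=3: | extra := 47 | iter pos=0: | extra := 42 | iter turn=4: | extra := 47 | iter pos=0: | extra := 42 | extra := 42 | result 7
price_opt: total := 7 | (max(total, 2) != max(step, -1)): true | total := 6 | ((step * -4) > min(base, base)): true | delta := -1 | total := -7 | extra := 0 | iter turn=2: | extra := 0 | iter pos=0: | extra := -5 | iter turn=3: | extra := -5 | iter pos=0: | extra := -10 | iter turn=4: | extra := -10 | iter pos=0: | extra := -15 | extra := 1 | result -6
verdict: not equivalent; witness: base=-6, step=1


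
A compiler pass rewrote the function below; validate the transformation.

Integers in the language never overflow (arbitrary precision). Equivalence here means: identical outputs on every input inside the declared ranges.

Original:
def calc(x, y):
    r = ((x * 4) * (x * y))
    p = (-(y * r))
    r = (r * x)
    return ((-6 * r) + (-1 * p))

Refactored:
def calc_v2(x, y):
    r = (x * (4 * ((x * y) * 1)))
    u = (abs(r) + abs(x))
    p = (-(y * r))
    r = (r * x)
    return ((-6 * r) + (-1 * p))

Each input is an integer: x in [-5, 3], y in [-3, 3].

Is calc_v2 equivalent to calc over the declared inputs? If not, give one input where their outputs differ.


The two versions differ — the changes include constant usage differs, arithmetic usage differs, statement counts differ, local variable names differ, min/max/abs usage differs.
As a probe, take x=-2, y=-1: calc runs r=-16, then p=-16, then r=32, then returns -176; calc_v2 runs r=-16, then u=18, then p=-16, then r=32, then returns -176; both end at -176.
Every one of the 63 inputs gives matching results.
verdict: equivalent


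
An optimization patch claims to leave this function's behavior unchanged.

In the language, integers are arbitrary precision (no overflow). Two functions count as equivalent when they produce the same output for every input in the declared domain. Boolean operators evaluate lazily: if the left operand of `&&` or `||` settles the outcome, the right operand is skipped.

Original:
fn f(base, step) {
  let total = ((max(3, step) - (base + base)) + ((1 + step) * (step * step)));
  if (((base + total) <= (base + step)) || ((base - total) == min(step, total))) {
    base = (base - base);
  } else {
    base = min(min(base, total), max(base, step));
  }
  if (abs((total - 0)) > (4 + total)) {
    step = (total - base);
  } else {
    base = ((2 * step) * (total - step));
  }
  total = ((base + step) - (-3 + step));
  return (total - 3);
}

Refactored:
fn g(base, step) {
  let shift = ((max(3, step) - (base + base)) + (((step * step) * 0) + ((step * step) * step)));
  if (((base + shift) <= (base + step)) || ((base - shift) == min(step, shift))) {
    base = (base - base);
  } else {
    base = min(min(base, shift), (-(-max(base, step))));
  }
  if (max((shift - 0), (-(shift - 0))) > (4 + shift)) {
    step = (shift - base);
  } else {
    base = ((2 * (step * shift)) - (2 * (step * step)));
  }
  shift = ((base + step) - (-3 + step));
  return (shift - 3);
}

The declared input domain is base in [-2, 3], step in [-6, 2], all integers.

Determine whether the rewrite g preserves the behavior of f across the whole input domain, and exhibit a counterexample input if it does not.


Run the pair on base=-2, step=-2.
f: total := 3 | (((base + total) <= (base + step)) || ((base - total) == min(step, total))): false | base := -2 | (abs((total - 0)) > (4 + total)): false | base := -20 | total := -17 | result -20
g: shift := -1 | (((base + shift) <= (base + step)) || ((base - shift) == min(step, shift))): false | base := -2 | (max((shift - 0), (-(shift - 0))) > (4 + shift)): false | base := -4 | shift := -1 | result -4
-20 and -4 differ, so these are not the same function on this domain.
verdict: not equivalent; witness: base=-2, step=-2


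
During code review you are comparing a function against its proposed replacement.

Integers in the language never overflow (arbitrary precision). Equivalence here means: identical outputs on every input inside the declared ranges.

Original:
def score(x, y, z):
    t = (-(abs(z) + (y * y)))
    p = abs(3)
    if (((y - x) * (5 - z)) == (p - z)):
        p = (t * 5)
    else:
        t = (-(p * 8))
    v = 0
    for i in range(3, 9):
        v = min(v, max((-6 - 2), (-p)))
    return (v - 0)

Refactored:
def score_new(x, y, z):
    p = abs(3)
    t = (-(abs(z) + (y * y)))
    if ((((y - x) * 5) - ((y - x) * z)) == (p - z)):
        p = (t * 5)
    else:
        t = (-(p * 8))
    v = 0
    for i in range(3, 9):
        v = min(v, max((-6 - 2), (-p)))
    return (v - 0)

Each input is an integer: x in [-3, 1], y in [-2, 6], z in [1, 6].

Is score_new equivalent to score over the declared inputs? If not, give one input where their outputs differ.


Side by side, the visible changes include: arithmetic usage differs.
One worked example (x=0, y=6, z=3) — score: t becomes -39; next p becomes 3; next (((y - x) * (5 - z)) == (p - z)) evaluates to false; next t becomes -24; next v becomes 0; next at i=3:; next v becomes -3; next at i=4:; next v becomes -3; next at i=5:; next v becomes -3; next at i=6:; next v becomes -3; next at i=7:; next v becomes -3; next at i=8:; next v becomes -3; next final value -3; score_new: p becomes 3; next t becomes -39; next ((((y - x) * 5) - ((y - x) * z)) == (p - z)) evaluates to false; next t becomes -24; next v becomes 0; next at i=3:; next v becomes -3; next at i=4:; next v becomes -3; next at i=5:; next v becomes -3; next at i=6:; next v becomes -3; next at i=7:; next v becomes -3; next at i=8:; next v becomes -3; next final value -3; agreement on -3.
Sweeping the whole domain (270 inputs) finds no disagreement.
verdict: equivalent


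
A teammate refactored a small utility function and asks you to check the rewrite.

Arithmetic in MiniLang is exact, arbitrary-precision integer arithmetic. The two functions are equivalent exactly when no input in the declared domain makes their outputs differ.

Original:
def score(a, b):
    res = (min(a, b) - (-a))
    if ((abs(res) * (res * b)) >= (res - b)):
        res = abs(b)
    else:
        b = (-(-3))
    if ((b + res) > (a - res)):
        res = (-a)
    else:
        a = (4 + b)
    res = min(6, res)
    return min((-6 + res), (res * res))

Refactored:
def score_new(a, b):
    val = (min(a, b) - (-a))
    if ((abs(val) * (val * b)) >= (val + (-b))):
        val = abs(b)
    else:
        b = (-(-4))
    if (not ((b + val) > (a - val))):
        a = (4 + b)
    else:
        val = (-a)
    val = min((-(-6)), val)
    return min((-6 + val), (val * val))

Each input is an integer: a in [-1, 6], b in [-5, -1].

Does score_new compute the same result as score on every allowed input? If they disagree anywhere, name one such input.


These are not equivalent — on a=3, b=-3 the outputs split (-6 vs -9).
score: res=0, then ((abs(res) * (res * b)) >= (res - b)) is false, then b=3, then ((b + res) > (a - res)) is false, then a=7, then res=0, then returns -6
score_new: val=0, then ((abs(val) * (val * b)) >= (val + (-b))) is false, then b=4, then (not ((b + val) > (a - val))) is false, then val=-3, then val=-3, then returns -9
verdict: not equivalent; witness: a=3, b=-3


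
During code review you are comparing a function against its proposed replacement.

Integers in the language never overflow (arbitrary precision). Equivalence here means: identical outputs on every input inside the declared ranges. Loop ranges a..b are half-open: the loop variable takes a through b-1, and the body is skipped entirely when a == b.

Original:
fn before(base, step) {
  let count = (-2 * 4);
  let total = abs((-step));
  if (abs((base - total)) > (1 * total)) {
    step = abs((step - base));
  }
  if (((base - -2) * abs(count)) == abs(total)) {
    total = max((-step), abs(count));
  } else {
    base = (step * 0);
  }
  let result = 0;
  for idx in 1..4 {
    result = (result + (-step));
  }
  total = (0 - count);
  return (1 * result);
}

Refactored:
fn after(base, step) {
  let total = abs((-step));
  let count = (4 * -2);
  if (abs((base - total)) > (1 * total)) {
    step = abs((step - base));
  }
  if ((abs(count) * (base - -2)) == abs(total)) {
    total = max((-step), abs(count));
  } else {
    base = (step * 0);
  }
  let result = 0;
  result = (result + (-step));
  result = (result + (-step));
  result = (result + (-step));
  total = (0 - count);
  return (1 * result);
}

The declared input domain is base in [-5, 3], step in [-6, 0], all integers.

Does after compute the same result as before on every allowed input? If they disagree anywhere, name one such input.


Although loop structure differs, plus arithmetic usage differs, plus statement counts differ, plus local variable names differ, 63/63 inputs agree.
verdict: equivalent


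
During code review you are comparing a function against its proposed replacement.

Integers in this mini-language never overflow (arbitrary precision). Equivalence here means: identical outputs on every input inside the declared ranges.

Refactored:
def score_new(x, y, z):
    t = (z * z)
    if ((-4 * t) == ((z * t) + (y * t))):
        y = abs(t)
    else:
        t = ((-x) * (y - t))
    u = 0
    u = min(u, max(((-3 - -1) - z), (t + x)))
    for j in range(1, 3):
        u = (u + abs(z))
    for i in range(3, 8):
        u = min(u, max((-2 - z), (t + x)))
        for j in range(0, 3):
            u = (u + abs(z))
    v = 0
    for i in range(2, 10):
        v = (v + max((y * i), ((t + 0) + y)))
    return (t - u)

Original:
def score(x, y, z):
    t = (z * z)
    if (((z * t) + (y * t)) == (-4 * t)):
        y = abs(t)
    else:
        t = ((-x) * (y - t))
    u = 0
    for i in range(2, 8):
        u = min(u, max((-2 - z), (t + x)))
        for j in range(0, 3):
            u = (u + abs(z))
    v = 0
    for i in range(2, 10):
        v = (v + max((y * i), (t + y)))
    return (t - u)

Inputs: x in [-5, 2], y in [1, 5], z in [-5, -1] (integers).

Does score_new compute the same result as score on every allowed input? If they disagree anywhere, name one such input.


Not equivalent: x=-5, y=5, z=-1 separates them (2 vs 3).
score: t becomes 1; next (((z * t) + (y * t)) == (-4 * t)) evaluates to false; next t becomes 20; next u becomes 0; next at i=2:; next u becomes 0; next at j=0:; next u becomes 1; next at j=1:; next u becomes 2; next at j=2:; next u becomes 3; next at i=3:; next u becomes 3; next at j=0:; next u becomes 4; next at j=1:; next u becomes 5; next at j=2:; next u becomes 6; next at i=4:; next u becomes 6; next at j=0:; next u becomes 7; next at j=1:; next u becomes 8; next at j=2:; next u becomes 9; next at i=5:; next u becomes 9; next at j=0:; next u becomes 10; next at j=1:; next u becomes 11; next at j=2:; next u becomes 12; next at i=6:; next u becomes 12; next at j=0:; next u becomes 13; next at j=1:; next u becomes 14; next at j=2:; next u becomes 15; next at i=7:; next u becomes 15; next at j=0:; next u becomes 16; next at j=1:; next u becomes 17; next at j=2:; next u becomes 18; next v becomes 0; next at i=2:; next v becomes 25; next at i=3:; next v becomes 50; next at i=4:; next v becomes 75; next at i=5:; next v becomes 100; next at i=6:; next v becomes 130; next at i=7:; next v becomes 165; next at i=8:; next v becomes 205; next at i=9:; next v becomes 250; next final value 2
score_new: t becomes 1; next ((-4 * t) == ((z * t) + (y * t))) evaluates to false; next t becomes 20; next u becomes 0; next u becomes 0; next at j=1:; next u becomes 1; next at j=2:; next u becomes 2; next at i=3:; next u becomes 2; next at j=0:; next u becomes 3; next at j=1:; next u becomes 4; next at j=2:; next u becomes 5; next at i=4:; next u becomes 5; next at j=0:; next u becomes 6; next at j=1:; next u becomes 7; next at j=2:; next u becomes 8; next at i=5:; next u becomes 8; next at j=0:; next u becomes 9; next at j=1:; next u becomes 10; next at j=2:; next u becomes 11; next at i=6:; next u becomes 11; next at j=0:; next u becomes 12; next at j=1:; next u becomes 13; next at j=2:; next u becomes 14; next at i=7:; next u becomes 14; next at j=0:; next u becomes 15; next at j=1:; next u becomes 16; next at j=2:; next u becomes 17; next v becomes 0; next at i=2:; next v becomes 25; next at i=3:; next v becomes 50; next at i=4:; next v becomes 75; next at i=5:; next v becomes 100; next at i=6:; next v becomes 130; next at i=7:; next v becomes 165; next at i=8:; next v becomes 205; next at i=9:; next v becomes 250; next final value 3
verdict: not equivalent; witness: x=-5, y=5, z=-1


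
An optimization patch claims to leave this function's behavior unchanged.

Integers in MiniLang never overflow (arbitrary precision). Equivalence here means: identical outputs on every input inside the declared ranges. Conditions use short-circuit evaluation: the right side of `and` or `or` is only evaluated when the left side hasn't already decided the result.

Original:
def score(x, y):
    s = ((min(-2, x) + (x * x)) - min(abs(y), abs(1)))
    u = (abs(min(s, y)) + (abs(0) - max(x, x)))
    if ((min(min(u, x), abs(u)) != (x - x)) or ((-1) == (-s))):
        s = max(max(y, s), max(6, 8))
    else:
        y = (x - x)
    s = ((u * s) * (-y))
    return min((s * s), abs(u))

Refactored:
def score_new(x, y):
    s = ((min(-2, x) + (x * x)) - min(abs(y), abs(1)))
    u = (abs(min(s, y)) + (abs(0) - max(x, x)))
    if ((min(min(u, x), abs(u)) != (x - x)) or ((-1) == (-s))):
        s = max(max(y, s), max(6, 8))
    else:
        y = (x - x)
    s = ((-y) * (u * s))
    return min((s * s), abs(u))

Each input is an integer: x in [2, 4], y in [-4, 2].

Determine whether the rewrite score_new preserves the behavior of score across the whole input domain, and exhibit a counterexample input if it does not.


Differences: same computation, different form — yet all 21 inputs agree.
verdict: equivalent


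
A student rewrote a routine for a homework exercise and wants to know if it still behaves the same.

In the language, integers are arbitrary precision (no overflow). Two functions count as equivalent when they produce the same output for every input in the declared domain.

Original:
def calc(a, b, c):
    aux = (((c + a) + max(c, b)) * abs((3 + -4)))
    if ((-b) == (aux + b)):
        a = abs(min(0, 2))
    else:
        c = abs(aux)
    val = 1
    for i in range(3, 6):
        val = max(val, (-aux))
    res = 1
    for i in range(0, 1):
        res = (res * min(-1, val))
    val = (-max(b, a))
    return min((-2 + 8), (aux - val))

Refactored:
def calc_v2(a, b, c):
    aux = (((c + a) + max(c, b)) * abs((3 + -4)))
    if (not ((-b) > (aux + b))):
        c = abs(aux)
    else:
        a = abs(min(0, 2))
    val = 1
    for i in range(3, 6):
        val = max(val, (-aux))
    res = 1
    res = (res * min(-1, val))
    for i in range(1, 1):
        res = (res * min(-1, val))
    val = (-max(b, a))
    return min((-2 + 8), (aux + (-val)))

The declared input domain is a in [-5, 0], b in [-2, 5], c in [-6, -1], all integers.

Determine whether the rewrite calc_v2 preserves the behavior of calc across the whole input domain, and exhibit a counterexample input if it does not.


Run the pair on a=-5, b=-2, c=-6.
calc: aux := -13 | ((-b) == (aux + b)): false | c := 13 | val := 1 | iter i=3: | val := 13 | iter i=4: | val := 13 | iter i=5: | val := 13 | res := 1 | iter i=0: | res := -1 | val := 2 | result -15
calc_v2: aux := -13 | (not ((-b) > (aux + b))): false | a := 0 | val := 1 | iter i=3: | val := 13 | iter i=4: | val := 13 | iter i=5: | val := 13 | res := 1 | res := -1 | loop over i: empty range | val := 0 | result -13
-15 against -13: the behavior changed.
verdict: not equivalent; witness: a=-5, b=-2, c=-6


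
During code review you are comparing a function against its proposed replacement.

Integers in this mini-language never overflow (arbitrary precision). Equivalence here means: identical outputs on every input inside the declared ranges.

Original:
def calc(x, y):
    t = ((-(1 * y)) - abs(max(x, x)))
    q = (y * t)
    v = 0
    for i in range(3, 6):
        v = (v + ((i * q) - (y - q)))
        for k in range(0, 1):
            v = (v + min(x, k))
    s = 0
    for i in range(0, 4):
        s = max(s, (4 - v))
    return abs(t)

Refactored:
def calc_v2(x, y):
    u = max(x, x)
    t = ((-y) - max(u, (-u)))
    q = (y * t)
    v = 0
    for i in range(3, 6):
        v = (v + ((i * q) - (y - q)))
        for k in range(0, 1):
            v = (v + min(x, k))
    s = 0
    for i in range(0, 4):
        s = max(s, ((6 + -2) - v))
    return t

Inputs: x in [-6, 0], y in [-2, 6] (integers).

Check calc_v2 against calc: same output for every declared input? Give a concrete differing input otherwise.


There is a counterexample at x=-6, y=-2: 4 on one side, -4 on the other.
calc: t becomes -4; next q becomes 8; next v becomes 0; next at i=3:; next v becomes 34; next at k=0:; next v becomes 28; next at i=4:; next v becomes 70; next at k=0:; next v becomes 64; next at i=5:; next v becomes 114; next at k=0:; next v becomes 108; next s becomes 0; next at i=0:; next s becomes 0; next at i=1:; next s becomes 0; next at i=2:; next s becomes 0; next at i=3:; next s becomes 0; next final value 4
calc_v2: u becomes -6; next t becomes -4; next q becomes 8; next v becomes 0; next at i=3:; next v becomes 34; next at k=0:; next v becomes 28; next at i=4:; next v becomes 70; next at k=0:; next v becomes 64; next at i=5:; next v becomes 114; next at k=0:; next v becomes 108; next s becomes 0; next at i=0:; next s becomes 0; next at i=1:; next s becomes 0; next at i=2:; next s becomes 0; next at i=3:; next s becomes 0; next final value -4
verdict: not equivalent; witness: x=-6, y=-2
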